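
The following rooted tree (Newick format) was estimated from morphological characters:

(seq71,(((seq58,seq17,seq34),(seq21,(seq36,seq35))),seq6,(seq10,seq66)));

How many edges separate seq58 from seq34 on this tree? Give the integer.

2

The MRCA of seq58 and seq34 is the node subtending (seq58,seq17,seq34).
From seq58 up to that node: 1 branch. From seq34 up to the same node: 1 branch. Total: 1 + 1 = 2.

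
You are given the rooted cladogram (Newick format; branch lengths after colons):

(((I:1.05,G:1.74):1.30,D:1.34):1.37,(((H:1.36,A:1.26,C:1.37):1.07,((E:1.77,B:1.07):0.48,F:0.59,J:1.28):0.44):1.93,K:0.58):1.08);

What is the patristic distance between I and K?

5.38

The path runs I → … → MRCA → … → K; the MRCA is the root of the tree.
Branch lengths along that path: 1.05 + 1.30 + 1.37 + 1.08 + 0.58 = 5.38.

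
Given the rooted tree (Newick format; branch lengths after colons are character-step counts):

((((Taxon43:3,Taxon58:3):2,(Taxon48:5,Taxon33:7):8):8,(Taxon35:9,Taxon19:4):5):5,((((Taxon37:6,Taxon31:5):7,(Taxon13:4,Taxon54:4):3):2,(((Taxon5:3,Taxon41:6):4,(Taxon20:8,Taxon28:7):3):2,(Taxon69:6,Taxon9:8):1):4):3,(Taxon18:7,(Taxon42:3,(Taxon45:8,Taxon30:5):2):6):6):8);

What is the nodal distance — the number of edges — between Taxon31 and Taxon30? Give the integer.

8

The MRCA of Taxon31 and Taxon30 is the node subtending ((((Taxon37,Taxon31),(Taxon13,Taxon54)),(((Taxon5,Taxon41),(Taxon20,Taxon28)),(Taxon69,Taxon9))),(Taxon18,(Taxon42,(Taxon45,Taxon30)))).
From Taxon31 up to that node: 4 branches. From Taxon30 up to the same node: 4 branches. Total: 4 + 4 = 8.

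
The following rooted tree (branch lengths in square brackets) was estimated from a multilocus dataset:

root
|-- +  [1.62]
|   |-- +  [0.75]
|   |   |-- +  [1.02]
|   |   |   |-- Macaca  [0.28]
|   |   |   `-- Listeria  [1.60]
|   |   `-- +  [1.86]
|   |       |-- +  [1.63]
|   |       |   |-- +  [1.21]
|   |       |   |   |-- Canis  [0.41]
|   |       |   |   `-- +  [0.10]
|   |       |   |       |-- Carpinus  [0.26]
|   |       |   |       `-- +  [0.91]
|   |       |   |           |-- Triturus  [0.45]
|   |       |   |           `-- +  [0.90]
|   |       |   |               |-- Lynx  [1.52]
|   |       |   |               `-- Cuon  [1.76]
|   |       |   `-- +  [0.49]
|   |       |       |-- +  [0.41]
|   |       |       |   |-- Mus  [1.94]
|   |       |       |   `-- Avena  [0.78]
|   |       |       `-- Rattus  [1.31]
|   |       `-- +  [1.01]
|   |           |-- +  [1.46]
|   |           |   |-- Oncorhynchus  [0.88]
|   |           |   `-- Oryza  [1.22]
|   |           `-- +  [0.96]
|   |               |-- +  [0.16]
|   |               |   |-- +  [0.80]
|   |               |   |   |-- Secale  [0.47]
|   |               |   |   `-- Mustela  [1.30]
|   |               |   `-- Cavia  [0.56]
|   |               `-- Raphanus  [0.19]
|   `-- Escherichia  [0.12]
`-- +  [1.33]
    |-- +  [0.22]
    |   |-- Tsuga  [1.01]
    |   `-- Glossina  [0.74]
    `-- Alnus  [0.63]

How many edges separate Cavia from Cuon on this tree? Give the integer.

The MRCA of Cavia and Cuon is the node subtending (((Canis,(Carpinus,(Triturus,(Lynx,Cuon)))),((Mus,Avena),Rattus)),((Oncorhynchus,Oryza),(((Secale,Mustela),Cavia),Raphanus))).
From Cavia up to that node: 4 branches. From Cuon up to the same node: 6 branches. Total: 4 + 6 = 10.

10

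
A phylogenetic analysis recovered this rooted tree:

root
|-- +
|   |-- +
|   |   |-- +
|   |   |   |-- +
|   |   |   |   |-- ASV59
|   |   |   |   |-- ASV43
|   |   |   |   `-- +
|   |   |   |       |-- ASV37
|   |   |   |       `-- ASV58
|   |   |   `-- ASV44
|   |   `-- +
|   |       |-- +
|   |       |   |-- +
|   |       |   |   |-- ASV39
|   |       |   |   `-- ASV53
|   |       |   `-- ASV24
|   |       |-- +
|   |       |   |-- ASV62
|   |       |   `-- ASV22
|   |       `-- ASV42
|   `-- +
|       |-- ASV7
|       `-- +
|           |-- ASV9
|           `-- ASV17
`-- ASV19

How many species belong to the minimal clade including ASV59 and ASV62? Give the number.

11

The MRCA of ASV59 and ASV62 is the node subtending (((ASV59,ASV43,(ASV37,ASV58)),ASV44),(((ASV39,ASV53),ASV24),(ASV62,ASV22),ASV42)).
That clade contains 11 terminal taxa: ASV22, ASV24, ASV37, ASV39, ASV42, ASV43, ASV44, ASV53, ASV58, ASV59, ASV62.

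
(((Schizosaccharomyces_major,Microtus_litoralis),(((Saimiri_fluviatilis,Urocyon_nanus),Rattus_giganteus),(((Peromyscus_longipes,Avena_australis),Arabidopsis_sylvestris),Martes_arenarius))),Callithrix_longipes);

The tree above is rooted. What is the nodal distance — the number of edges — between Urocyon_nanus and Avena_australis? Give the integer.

7

The MRCA of Urocyon_nanus and Avena_australis is the node subtending (((Saimiri_fluviatilis,Urocyon_nanus),Rattus_giganteus),(((Peromyscus_longipes,Avena_australis),Arabidopsis_sylvestris),Martes_arenarius)).
From Urocyon_nanus up to that node: 3 branches. From Avena_australis up to the same node: 4 branches. Total: 3 + 4 = 7.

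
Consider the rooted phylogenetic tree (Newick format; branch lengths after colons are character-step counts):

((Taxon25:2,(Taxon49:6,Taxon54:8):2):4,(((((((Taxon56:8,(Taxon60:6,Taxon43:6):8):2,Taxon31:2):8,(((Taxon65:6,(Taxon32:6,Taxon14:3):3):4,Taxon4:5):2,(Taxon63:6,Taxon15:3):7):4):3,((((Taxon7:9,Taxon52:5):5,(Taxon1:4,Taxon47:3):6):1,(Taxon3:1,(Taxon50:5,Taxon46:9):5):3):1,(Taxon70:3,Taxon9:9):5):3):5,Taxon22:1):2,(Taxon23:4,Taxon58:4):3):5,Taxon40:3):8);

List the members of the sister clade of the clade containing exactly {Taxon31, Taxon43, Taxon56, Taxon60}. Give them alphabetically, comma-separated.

The clade containing exactly {Taxon31, Taxon43, Taxon56, Taxon60} attaches to the tree at the node subtending (((Taxon56,(Taxon60,Taxon43)),Taxon31),(((Taxon65,(Taxon32,Taxon14)),Taxon4),(Taxon63,Taxon15))).
The other lineage descending from that same node — the sister group — is (((Taxon65,(Taxon32,Taxon14)),Taxon4),(Taxon63,Taxon15)); its 6 tips in alphabetical order are the answer.

Taxon14, Taxon15, Taxon32, Taxon4, Taxon63, Taxon65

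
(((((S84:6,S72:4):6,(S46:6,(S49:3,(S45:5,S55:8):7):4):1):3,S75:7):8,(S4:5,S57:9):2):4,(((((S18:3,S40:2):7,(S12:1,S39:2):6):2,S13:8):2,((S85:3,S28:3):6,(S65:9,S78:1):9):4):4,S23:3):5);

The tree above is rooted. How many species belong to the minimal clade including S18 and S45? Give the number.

19

The MRCA of S18 and S45 is the root, so the clade is the entire tree.
That clade contains 19 terminal taxa: S12, S13, S18, S23, S28, S39, S4, S40, S45, S46, S49, S55, S57, S65, S72, S75, S78, S84, S85.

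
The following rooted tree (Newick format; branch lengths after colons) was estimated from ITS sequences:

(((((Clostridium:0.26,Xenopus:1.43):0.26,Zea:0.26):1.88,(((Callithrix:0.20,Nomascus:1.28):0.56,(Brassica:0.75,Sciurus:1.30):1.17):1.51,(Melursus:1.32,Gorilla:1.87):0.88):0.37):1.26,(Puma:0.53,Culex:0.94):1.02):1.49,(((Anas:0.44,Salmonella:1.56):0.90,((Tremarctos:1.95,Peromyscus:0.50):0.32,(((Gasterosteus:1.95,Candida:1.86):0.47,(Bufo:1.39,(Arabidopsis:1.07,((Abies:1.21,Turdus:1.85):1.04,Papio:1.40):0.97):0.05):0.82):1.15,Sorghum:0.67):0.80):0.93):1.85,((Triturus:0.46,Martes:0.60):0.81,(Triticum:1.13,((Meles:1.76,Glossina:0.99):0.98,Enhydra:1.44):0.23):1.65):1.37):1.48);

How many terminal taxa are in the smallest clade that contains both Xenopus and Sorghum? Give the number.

The MRCA of Xenopus and Sorghum is the root, so the clade is the entire tree.
That clade contains 29 terminal taxa: Abies, Anas, Arabidopsis, Brassica, Bufo, Callithrix, Candida, Clostridium, Culex, Enhydra, Gasterosteus, Glossina, Gorilla, Martes, Meles, Melursus, Nomascus, Papio, Peromyscus, Puma, Salmonella, Sciurus, Sorghum, Tremarctos, Triticum, Triturus, Turdus, Xenopus, Zea.

29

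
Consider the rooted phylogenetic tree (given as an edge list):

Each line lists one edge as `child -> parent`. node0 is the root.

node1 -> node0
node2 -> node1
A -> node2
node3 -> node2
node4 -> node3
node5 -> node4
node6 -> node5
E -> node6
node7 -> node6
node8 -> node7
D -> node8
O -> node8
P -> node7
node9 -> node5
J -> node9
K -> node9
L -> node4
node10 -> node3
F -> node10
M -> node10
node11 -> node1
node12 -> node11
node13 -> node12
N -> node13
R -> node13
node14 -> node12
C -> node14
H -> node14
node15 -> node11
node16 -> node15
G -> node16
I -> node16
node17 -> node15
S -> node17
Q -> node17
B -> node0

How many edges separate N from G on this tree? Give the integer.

6

The MRCA of N and G is the node subtending (((N,R),(C,H)),((G,I),(S,Q))).
From N up to that node: 3 branches. From G up to the same node: 3 branches. Total: 3 + 3 = 6.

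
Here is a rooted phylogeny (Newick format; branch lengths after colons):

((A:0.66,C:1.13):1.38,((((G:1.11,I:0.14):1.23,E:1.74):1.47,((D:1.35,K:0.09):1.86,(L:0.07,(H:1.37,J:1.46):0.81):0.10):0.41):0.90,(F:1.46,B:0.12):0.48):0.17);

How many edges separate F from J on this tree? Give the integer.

7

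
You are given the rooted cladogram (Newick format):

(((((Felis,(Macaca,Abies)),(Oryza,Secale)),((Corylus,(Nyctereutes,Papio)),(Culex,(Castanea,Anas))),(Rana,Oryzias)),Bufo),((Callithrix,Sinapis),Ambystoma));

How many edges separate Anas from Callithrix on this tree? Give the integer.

9

The MRCA of Anas and Callithrix is the root of the tree.
From Anas up to that node: 6 branches. From Callithrix up to the same node: 3 branches. Total: 6 + 3 = 9.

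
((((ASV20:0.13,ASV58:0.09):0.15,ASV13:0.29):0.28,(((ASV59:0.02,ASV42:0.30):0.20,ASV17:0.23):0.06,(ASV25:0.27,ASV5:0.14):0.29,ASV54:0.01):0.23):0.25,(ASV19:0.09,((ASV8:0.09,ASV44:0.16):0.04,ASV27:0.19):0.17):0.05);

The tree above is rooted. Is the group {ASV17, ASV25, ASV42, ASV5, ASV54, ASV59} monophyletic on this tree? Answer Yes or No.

Yes

The most recent common ancestor of these taxa subtends (((ASV59,ASV42),ASV17),(ASV25,ASV5),ASV54).
That clade has exactly 6 tips — every listed taxon and nothing else — so the group is monophyletic.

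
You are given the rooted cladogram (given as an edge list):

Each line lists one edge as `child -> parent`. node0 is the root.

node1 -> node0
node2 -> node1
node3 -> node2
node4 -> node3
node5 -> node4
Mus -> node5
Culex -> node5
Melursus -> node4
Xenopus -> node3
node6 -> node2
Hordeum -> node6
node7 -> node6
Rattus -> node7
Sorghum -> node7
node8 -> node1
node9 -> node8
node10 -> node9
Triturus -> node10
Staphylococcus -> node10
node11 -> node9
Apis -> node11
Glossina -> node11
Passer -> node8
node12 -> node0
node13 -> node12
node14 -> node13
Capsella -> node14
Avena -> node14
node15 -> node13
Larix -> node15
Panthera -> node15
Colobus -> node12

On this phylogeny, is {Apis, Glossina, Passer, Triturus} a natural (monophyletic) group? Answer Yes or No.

No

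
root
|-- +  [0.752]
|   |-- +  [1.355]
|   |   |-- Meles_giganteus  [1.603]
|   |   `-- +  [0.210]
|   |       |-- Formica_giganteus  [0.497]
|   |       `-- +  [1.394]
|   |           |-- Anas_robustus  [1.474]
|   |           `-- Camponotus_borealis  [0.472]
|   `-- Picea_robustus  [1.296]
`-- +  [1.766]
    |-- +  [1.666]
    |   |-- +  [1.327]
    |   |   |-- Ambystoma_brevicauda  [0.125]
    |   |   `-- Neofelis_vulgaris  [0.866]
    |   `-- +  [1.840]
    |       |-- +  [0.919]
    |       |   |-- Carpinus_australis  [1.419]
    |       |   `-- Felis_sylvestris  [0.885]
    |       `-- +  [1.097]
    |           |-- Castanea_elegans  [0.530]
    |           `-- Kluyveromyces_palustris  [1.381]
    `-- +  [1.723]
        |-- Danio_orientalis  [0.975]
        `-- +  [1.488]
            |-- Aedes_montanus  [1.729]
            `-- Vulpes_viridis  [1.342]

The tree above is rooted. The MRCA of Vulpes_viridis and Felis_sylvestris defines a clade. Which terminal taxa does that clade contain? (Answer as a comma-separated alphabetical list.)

Aedes_montanus, Ambystoma_brevicauda, Carpinus_australis, Castanea_elegans, Danio_orientalis, Felis_sylvestris, Kluyveromyces_palustris, Neofelis_vulgaris, Vulpes_viridis

Tracing Vulpes_viridis: it sits inside (Aedes_montanus,Vulpes_viridis).
Tracing Felis_sylvestris: it sits inside (Carpinus_australis,Felis_sylvestris).
The smallest clade enclosing both is (((Ambystoma_brevicauda,Neofelis_vulgaris),((Carpinus_australis,Felis_sylvestris),(Castanea_elegans,Kluyveromyces_palustris))),(Danio_orientalis,(Aedes_montanus,Vulpes_viridis))); the answer is its 9 terminal taxa in alphabetical order.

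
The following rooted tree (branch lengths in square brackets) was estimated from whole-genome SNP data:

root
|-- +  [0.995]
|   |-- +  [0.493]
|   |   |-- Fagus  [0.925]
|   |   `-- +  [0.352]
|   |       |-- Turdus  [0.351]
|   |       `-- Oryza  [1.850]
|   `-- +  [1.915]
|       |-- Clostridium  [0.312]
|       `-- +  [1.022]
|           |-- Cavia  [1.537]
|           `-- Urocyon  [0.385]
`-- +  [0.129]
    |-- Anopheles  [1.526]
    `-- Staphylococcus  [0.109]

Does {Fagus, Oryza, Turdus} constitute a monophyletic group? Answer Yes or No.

The most recent common ancestor of these taxa subtends (Fagus,(Turdus,Oryza)).
That clade has exactly 3 tips — every listed taxon and nothing else — so the group is monophyletic.

Yes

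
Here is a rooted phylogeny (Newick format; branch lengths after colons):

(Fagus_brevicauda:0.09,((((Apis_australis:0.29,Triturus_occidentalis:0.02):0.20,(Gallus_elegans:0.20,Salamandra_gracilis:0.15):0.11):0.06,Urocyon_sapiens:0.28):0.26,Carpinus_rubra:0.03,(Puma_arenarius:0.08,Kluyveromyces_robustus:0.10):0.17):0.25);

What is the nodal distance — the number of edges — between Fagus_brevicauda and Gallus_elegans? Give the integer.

6

The MRCA of Fagus_brevicauda and Gallus_elegans is the root of the tree.
From Fagus_brevicauda up to that node: 1 branch. From Gallus_elegans up to the same node: 5 branches. Total: 1 + 5 = 6.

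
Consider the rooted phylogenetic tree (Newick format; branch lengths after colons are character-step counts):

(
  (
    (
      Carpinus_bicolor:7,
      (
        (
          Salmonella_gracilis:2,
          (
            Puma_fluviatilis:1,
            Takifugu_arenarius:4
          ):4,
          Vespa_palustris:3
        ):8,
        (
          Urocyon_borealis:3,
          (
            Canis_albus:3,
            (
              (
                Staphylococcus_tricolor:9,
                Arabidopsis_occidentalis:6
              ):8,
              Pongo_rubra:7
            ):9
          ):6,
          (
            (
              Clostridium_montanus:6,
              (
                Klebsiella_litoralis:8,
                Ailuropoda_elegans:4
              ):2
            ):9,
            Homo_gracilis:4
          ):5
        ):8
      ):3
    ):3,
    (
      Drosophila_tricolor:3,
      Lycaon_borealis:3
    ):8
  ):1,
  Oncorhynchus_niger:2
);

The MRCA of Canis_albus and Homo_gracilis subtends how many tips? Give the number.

9

The MRCA of Canis_albus and Homo_gracilis is the node subtending (Urocyon_borealis,(Canis_albus,((Staphylococcus_tricolor,Arabidopsis_occidentalis),Pongo_rubra)),((Clostridium_montanus,(Klebsiella_litoralis,Ailuropoda_elegans)),Homo_gracilis)).
That clade contains 9 terminal taxa: Ailuropoda_elegans, Arabidopsis_occidentalis, Canis_albus, Clostridium_montanus, Homo_gracilis, Klebsiella_litoralis, Pongo_rubra, Staphylococcus_tricolor, Urocyon_borealis.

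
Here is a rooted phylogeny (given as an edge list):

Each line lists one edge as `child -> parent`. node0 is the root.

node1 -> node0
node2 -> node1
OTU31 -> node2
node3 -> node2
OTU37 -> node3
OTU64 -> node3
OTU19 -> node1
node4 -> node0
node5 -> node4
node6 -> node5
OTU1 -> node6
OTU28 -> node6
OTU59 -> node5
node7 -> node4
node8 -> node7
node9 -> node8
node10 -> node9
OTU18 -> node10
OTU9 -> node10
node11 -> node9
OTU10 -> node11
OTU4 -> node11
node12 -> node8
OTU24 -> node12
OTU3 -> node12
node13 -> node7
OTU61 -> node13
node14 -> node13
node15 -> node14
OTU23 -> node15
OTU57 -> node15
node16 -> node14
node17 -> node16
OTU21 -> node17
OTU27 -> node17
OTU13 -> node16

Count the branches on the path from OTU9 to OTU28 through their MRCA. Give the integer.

8

The MRCA of OTU9 and OTU28 is the node subtending (((OTU1,OTU28),OTU59),((((OTU18,OTU9),(OTU10,OTU4)),(OTU24,OTU3)),(OTU61,((OTU23,OTU57),((OTU21,OTU27),OTU13))))).
From OTU9 up to that node: 5 branches. From OTU28 up to the same node: 3 branches. Total: 5 + 3 = 8.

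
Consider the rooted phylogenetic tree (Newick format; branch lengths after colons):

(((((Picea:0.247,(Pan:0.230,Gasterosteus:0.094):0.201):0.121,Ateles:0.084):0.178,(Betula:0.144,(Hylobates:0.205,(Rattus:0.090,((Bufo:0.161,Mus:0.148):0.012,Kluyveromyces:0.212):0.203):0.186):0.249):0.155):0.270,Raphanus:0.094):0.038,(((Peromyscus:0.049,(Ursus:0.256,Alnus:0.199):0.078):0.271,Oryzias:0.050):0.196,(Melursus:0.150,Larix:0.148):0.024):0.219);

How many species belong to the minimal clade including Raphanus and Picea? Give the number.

The MRCA of Raphanus and Picea is the node subtending ((((Picea,(Pan,Gasterosteus)),Ateles),(Betula,(Hylobates,(Rattus,((Bufo,Mus),Kluyveromyces))))),Raphanus).
That clade contains 11 terminal taxa: Ateles, Betula, Bufo, Gasterosteus, Hylobates, Kluyveromyces, Mus, Pan, Picea, Raphanus, Rattus.

11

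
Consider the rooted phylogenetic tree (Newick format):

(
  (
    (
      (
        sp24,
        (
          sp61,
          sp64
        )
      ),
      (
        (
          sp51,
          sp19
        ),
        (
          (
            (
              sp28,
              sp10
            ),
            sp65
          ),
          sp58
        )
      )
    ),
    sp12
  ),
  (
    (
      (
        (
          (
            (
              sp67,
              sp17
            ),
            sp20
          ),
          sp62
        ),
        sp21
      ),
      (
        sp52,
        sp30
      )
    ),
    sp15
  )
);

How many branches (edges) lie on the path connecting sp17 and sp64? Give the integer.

The MRCA of sp17 and sp64 is the root of the tree.
From sp17 up to that node: 7 branches. From sp64 up to the same node: 5 branches. Total: 7 + 5 = 12.

12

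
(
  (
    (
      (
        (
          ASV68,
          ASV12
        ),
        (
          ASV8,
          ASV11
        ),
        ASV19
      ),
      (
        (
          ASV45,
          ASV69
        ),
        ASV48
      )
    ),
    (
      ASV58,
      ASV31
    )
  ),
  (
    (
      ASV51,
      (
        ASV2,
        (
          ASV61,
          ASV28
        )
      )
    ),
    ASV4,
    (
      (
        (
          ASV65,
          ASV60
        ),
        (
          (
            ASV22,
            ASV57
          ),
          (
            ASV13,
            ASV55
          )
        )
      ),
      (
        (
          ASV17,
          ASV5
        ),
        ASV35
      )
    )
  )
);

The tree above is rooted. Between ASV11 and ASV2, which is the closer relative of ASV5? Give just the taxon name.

ASV2

The MRCA of ASV5 and ASV2 subtends ((ASV51,(ASV2,(ASV61,ASV28))),ASV4,(((ASV65,ASV60),((ASV22,ASV57),(ASV13,ASV55))),((ASV17,ASV5),ASV35))) (14 taxa).
The MRCA of ASV5 and ASV11 is the root, subtending the entire tree (24 taxa).
The first is nested inside the second, so ASV5 shares a more recent common ancestor with ASV2.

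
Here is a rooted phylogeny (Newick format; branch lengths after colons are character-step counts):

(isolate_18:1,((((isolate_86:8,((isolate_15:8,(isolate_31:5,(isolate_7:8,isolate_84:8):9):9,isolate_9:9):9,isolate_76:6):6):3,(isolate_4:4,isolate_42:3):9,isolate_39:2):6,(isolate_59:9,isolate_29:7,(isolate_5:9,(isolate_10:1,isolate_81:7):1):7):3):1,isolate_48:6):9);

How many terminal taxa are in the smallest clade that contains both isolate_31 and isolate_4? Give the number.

10

The MRCA of isolate_31 and isolate_4 is the node subtending ((isolate_86,((isolate_15,(isolate_31,(isolate_7,isolate_84)),isolate_9),isolate_76)),(isolate_4,isolate_42),isolate_39).
That clade contains 10 terminal taxa: isolate_15, isolate_31, isolate_39, isolate_4, isolate_42, isolate_7, isolate_76, isolate_84, isolate_86, isolate_9.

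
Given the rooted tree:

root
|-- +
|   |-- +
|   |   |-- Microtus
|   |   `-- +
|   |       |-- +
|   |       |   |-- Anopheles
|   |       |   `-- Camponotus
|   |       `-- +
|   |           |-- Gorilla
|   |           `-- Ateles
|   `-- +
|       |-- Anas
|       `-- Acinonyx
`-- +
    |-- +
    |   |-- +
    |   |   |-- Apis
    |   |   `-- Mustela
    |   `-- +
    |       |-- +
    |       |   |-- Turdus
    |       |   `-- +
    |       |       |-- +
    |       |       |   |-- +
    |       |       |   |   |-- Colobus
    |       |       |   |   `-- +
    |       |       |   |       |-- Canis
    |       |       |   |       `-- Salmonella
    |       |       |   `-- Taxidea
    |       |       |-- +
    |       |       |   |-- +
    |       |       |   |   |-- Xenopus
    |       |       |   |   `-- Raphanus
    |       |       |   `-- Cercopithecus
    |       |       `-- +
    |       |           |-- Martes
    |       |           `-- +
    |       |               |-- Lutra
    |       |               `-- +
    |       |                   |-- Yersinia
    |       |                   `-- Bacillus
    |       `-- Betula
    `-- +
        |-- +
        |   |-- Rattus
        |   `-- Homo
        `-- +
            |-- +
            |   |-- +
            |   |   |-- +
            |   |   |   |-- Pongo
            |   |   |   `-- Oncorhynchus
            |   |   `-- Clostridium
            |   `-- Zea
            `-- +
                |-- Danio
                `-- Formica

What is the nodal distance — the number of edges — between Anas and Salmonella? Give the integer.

12

The MRCA of Anas and Salmonella is the root of the tree.
From Anas up to that node: 3 branches. From Salmonella up to the same node: 9 branches. Total: 3 + 9 = 12.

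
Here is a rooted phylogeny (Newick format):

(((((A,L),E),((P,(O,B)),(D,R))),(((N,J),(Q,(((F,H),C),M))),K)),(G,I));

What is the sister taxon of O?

B

O attaches to the tree at the node subtending (O,B).
The other lineage descending from that same node — the sister group — is the single tip B.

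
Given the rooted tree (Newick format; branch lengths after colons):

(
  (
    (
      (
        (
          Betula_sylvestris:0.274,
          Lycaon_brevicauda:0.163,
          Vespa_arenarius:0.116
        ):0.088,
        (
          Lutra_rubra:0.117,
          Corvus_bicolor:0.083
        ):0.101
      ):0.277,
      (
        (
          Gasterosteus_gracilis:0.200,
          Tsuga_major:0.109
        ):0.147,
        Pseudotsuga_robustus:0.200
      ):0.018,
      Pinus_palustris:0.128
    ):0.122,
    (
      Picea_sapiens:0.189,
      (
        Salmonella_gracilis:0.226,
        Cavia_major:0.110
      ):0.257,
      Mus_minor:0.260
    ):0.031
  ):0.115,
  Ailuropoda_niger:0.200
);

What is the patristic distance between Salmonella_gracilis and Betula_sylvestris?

1.275

The path runs Salmonella_gracilis → … → MRCA → … → Betula_sylvestris; the MRCA is the node subtending ((((Betula_sylvestris,Lycaon_brevicauda,Vespa_arenarius),(Lutra_rubra,Corvus_bicolor)),((Gasterosteus_gracilis,Tsuga_major),Pseudotsuga_robustus),Pinus_palustris),(Picea_sapiens,(Salmonella_gracilis,Cavia_major),Mus_minor)).
Branch lengths along that path: 0.226 + 0.257 + 0.031 + 0.122 + 0.277 + 0.088 + 0.274 = 1.275.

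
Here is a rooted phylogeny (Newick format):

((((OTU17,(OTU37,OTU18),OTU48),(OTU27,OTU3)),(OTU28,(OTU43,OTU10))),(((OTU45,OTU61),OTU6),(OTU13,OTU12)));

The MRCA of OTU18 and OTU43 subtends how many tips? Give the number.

9

The MRCA of OTU18 and OTU43 is the node subtending (((OTU17,(OTU37,OTU18),OTU48),(OTU27,OTU3)),(OTU28,(OTU43,OTU10))).
That clade contains 9 terminal taxa: OTU10, OTU17, OTU18, OTU27, OTU28, OTU3, OTU37, OTU43, OTU48.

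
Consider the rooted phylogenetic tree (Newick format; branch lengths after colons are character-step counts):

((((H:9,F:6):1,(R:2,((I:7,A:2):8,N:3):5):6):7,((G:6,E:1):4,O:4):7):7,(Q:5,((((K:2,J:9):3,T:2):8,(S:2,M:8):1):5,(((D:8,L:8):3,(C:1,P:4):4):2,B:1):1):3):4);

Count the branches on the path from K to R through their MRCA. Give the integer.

The MRCA of K and R is the root of the tree.
From K up to that node: 6 branches. From R up to the same node: 4 branches. Total: 6 + 4 = 10.

10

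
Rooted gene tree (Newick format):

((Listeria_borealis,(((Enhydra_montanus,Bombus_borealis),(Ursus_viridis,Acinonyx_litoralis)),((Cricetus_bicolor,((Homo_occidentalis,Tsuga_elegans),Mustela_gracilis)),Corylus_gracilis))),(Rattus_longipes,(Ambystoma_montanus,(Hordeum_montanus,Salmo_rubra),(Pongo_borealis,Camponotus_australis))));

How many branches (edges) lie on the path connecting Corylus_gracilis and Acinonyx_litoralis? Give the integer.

The MRCA of Corylus_gracilis and Acinonyx_litoralis is the node subtending (((Enhydra_montanus,Bombus_borealis),(Ursus_viridis,Acinonyx_litoralis)),((Cricetus_bicolor,((Homo_occidentalis,Tsuga_elegans),Mustela_gracilis)),Corylus_gracilis)).
From Corylus_gracilis up to that node: 2 branches. From Acinonyx_litoralis up to the same node: 3 branches. Total: 2 + 3 = 5.

5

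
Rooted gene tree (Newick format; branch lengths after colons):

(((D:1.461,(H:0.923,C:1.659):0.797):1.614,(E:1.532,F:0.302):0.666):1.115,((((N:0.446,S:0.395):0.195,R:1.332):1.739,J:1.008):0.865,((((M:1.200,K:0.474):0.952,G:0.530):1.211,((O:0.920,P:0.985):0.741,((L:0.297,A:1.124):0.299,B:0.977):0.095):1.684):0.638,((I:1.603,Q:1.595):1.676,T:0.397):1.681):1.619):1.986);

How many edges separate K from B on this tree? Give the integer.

6

The MRCA of K and B is the node subtending (((M,K),G),((O,P),((L,A),B))).
From K up to that node: 3 branches. From B up to the same node: 3 branches. Total: 3 + 3 = 6.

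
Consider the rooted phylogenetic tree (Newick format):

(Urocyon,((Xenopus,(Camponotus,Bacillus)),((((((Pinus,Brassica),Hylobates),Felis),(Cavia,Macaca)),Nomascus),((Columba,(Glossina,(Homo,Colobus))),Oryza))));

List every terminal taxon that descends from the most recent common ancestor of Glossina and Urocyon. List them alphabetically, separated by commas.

Tracing Glossina: it sits inside (Glossina,(Homo,Colobus)).
Tracing Urocyon: it attaches directly to the root.
The smallest clade enclosing both is the whole tree (their MRCA is the root), so the answer is all 16 tips in alphabetical order.

Bacillus, Brassica, Camponotus, Cavia, Colobus, Columba, Felis, Glossina, Homo, Hylobates, Macaca, Nomascus, Oryza, Pinus, Urocyon, Xenopus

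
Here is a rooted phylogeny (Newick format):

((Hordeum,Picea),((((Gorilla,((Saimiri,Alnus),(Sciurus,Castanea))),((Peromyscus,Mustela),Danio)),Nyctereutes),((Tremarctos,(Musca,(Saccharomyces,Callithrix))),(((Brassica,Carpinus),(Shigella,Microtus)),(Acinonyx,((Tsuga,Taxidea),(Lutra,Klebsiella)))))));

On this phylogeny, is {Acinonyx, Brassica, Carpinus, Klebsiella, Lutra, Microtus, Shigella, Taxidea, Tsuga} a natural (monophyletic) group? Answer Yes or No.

Yes

The most recent common ancestor of these taxa subtends (((Brassica,Carpinus),(Shigella,Microtus)),(Acinonyx,((Tsuga,Taxidea),(Lutra,Klebsiella)))).
That clade has exactly 9 tips — every listed taxon and nothing else — so the group is monophyletic.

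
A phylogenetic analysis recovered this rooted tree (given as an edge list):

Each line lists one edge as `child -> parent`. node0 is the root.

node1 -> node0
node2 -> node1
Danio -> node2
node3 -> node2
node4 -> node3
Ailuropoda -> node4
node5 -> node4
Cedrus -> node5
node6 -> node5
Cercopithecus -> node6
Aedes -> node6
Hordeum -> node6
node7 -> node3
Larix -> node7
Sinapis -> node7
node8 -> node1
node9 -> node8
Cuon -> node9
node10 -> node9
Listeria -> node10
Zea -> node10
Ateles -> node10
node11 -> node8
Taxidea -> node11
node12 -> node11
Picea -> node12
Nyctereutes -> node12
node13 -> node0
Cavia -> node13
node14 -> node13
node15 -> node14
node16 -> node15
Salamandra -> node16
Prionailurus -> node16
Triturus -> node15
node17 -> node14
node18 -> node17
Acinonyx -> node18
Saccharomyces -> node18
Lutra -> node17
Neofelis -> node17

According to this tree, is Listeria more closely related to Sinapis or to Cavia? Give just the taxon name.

Sinapis

The MRCA of Listeria and Sinapis subtends ((Danio,((Ailuropoda,(Cedrus,(Cercopithecus,Aedes,Hordeum))),(Larix,Sinapis))),((Cuon,(Listeria,Zea,Ateles)),(Taxidea,(Picea,Nyctereutes)))) (15 taxa).
The MRCA of Listeria and Cavia is the root, subtending the entire tree (23 taxa).
The first is nested inside the second, so Listeria shares a more recent common ancestor with Sinapis.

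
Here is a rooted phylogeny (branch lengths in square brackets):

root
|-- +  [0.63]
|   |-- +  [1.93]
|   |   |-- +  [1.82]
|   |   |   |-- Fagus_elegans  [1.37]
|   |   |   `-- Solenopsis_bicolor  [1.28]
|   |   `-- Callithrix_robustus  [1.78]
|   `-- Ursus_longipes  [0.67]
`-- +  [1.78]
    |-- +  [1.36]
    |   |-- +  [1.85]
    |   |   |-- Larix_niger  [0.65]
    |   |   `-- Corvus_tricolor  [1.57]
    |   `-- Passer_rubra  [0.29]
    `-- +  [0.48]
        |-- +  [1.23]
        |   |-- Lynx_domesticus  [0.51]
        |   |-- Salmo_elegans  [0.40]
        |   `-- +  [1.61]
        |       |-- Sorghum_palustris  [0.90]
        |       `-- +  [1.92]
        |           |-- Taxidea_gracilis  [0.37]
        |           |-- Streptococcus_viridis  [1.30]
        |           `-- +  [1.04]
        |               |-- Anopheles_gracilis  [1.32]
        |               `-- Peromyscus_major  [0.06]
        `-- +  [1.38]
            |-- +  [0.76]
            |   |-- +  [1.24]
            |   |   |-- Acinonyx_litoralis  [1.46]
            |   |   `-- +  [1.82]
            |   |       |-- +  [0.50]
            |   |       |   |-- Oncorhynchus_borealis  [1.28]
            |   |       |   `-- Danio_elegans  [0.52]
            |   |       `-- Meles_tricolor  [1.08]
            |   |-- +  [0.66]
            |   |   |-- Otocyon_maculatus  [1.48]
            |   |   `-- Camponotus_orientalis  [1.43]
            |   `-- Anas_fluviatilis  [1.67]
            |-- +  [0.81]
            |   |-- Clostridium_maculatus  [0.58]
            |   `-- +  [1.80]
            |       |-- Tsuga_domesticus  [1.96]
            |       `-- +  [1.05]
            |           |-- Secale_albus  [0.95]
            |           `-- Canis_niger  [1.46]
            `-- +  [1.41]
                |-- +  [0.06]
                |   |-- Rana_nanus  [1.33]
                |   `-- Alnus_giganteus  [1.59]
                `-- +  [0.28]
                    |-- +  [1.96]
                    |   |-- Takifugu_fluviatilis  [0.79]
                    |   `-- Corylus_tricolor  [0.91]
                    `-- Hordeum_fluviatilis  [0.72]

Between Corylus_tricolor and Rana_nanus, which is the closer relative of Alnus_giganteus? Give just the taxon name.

Rana_nanus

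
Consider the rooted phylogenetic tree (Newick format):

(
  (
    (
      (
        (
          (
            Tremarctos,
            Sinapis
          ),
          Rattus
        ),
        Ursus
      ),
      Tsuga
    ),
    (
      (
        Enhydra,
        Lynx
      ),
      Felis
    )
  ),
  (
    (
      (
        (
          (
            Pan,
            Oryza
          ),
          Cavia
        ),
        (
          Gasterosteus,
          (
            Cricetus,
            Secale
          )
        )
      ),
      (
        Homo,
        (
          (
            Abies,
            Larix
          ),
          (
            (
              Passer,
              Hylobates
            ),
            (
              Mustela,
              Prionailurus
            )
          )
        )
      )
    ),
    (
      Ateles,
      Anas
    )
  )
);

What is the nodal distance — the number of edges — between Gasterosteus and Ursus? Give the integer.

The MRCA of Gasterosteus and Ursus is the root of the tree.
From Gasterosteus up to that node: 5 branches. From Ursus up to the same node: 4 branches. Total: 5 + 4 = 9.

9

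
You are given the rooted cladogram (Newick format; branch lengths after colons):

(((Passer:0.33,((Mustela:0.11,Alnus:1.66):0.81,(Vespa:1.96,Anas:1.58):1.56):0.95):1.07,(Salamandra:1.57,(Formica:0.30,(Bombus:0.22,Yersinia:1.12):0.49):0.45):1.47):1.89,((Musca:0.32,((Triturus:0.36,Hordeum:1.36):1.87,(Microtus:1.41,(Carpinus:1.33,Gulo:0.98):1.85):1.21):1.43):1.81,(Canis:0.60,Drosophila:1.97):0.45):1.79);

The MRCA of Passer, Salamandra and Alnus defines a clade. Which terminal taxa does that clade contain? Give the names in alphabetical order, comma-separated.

Alnus, Anas, Bombus, Formica, Mustela, Passer, Salamandra, Vespa, Yersinia

Tracing Passer: it sits inside (Passer,((Mustela,Alnus),(Vespa,Anas))).
Tracing Salamandra: it sits inside (Salamandra,(Formica,(Bombus,Yersinia))).
Tracing Alnus: it sits inside (Mustela,Alnus).
The smallest clade enclosing all 3 is ((Passer,((Mustela,Alnus),(Vespa,Anas))),(Salamandra,(Formica,(Bombus,Yersinia)))); the answer is its 9 terminal taxa in alphabetical order.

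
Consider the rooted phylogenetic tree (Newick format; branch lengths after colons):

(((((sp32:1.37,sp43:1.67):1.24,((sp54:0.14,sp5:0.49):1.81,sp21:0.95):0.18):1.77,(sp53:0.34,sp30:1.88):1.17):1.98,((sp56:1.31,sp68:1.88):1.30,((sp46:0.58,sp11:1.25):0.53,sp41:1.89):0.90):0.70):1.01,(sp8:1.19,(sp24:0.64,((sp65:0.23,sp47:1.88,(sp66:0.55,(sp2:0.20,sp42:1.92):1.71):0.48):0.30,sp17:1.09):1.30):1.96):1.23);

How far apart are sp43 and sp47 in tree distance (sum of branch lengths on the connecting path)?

The path runs sp43 → … → MRCA → … → sp47; the MRCA is the root of the tree.
Branch lengths along that path: 1.67 + 1.24 + 1.77 + 1.98 + 1.01 + 1.23 + 1.96 + 1.30 + 0.30 + 1.88 = 14.34.

14.34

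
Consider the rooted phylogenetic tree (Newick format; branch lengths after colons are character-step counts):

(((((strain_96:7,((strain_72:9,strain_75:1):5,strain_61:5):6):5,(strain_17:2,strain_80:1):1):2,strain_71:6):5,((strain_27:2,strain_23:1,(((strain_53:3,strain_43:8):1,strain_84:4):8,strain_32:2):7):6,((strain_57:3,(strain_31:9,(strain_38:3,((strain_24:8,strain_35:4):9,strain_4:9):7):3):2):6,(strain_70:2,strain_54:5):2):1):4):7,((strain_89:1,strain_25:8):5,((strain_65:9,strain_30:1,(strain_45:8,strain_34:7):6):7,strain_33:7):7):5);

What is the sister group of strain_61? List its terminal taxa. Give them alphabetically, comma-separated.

strain_72, strain_75

strain_61 attaches to the tree at the node subtending ((strain_72,strain_75),strain_61).
The other lineage descending from that same node — the sister group — is (strain_72,strain_75); its 2 tips in alphabetical order are the answer.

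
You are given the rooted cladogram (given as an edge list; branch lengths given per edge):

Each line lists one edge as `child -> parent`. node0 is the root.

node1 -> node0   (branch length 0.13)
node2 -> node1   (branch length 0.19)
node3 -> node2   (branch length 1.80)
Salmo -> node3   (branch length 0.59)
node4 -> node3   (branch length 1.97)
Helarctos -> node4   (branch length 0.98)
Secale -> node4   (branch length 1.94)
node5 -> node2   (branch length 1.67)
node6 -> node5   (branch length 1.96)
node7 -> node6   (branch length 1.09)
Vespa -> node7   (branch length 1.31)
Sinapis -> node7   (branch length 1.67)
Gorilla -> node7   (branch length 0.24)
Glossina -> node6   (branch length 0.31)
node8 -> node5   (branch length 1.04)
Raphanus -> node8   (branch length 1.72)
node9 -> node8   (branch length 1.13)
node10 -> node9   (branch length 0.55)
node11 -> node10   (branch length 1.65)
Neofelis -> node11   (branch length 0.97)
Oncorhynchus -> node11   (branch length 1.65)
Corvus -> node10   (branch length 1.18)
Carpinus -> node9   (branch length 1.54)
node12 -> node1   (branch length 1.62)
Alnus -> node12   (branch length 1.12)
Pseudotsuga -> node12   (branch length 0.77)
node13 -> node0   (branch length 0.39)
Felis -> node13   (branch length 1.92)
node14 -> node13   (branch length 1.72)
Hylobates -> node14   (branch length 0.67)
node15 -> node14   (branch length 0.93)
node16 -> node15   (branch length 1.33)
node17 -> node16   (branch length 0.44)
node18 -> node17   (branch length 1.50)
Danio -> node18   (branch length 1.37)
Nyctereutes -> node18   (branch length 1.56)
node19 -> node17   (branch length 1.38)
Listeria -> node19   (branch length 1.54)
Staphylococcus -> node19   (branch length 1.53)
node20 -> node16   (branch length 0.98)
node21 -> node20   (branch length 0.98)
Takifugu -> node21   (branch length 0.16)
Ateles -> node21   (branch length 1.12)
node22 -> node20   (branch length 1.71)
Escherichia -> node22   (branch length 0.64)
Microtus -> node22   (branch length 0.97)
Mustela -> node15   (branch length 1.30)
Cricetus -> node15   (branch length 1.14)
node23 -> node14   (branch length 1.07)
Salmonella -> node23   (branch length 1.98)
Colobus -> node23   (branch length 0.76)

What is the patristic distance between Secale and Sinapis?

12.10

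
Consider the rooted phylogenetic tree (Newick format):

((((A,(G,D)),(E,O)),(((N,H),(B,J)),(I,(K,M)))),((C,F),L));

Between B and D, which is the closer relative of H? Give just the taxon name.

The MRCA of H and B subtends ((N,H),(B,J)) (4 taxa).
The MRCA of H and D subtends (((A,(G,D)),(E,O)),(((N,H),(B,J)),(I,(K,M)))) (12 taxa).
The first is nested inside the second, so H shares a more recent common ancestor with B.

B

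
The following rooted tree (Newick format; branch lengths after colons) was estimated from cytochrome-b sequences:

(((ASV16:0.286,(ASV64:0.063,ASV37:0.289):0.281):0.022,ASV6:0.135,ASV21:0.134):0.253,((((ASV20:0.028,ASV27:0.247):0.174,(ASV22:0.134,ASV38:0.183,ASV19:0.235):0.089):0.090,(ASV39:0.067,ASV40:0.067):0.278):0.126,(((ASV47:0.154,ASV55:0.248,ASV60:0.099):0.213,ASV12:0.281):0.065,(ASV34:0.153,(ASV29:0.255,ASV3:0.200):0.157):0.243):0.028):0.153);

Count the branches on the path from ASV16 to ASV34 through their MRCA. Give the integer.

7

The MRCA of ASV16 and ASV34 is the root of the tree.
From ASV16 up to that node: 3 branches. From ASV34 up to the same node: 4 branches. Total: 3 + 4 = 7.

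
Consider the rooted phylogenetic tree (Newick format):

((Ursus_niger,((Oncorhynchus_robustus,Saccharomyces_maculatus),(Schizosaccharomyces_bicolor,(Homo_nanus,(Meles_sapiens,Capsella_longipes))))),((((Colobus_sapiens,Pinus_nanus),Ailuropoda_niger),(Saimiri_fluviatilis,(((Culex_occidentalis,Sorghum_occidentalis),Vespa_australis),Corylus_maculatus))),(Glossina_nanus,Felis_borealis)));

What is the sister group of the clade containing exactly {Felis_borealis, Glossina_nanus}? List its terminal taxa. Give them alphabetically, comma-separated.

The clade containing exactly {Felis_borealis, Glossina_nanus} attaches to the tree at the node subtending ((((Colobus_sapiens,Pinus_nanus),Ailuropoda_niger),(Saimiri_fluviatilis,(((Culex_occidentalis,Sorghum_occidentalis),Vespa_australis),Corylus_maculatus))),(Glossina_nanus,Felis_borealis)).
The other lineage descending from that same node — the sister group — is (((Colobus_sapiens,Pinus_nanus),Ailuropoda_niger),(Saimiri_fluviatilis,(((Culex_occidentalis,Sorghum_occidentalis),Vespa_australis),Corylus_maculatus))); its 8 tips in alphabetical order are the answer.

Ailuropoda_niger, Colobus_sapiens, Corylus_maculatus, Culex_occidentalis, Pinus_nanus, Saimiri_fluviatilis, Sorghum_occidentalis, Vespa_australis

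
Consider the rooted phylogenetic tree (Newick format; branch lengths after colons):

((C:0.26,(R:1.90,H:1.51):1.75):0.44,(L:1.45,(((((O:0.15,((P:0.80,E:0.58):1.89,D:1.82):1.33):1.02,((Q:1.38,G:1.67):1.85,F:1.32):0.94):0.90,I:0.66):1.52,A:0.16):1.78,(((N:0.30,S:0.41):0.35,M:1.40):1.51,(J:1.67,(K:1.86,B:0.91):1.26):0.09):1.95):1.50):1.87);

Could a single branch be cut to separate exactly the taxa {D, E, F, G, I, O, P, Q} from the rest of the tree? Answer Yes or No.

Yes

The most recent common ancestor of these taxa subtends (((O,((P,E),D)),((Q,G),F)),I).
That clade has exactly 8 tips — every listed taxon and nothing else — so the group is monophyletic.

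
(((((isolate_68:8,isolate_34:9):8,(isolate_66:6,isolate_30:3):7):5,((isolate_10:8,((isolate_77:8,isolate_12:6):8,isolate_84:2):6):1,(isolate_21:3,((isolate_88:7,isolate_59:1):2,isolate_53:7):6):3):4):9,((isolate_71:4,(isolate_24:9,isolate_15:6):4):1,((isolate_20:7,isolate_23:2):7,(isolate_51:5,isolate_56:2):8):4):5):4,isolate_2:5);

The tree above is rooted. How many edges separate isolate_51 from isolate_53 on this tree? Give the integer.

The MRCA of isolate_51 and isolate_53 is the node subtending ((((isolate_68,isolate_34),(isolate_66,isolate_30)),((isolate_10,((isolate_77,isolate_12),isolate_84)),(isolate_21,((isolate_88,isolate_59),isolate_53)))),((isolate_71,(isolate_24,isolate_15)),((isolate_20,isolate_23),(isolate_51,isolate_56)))).
From isolate_51 up to that node: 4 branches. From isolate_53 up to the same node: 5 branches. Total: 4 + 5 = 9.

9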